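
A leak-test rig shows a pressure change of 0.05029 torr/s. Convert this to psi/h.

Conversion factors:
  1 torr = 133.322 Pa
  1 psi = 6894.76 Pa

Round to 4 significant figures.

3.501 psi/h

0.05029 torr/s × 133.322 Pa/torr = 6.70476 Pa/s
6.70476 Pa/s ÷ 6894.76 Pa/psi × 3600 s/h = 3.50079 psi/h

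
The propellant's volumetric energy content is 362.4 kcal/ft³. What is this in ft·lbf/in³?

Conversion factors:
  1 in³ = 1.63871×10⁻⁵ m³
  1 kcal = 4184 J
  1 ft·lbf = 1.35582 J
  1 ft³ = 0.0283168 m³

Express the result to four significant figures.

647.2 ft·lbf/in³

362.4 kcal/ft³ × 4184 J/kcal ÷ 0.0283168 m³/ft³ = 5.35471×10⁷ J/m³
5.35471×10⁷ J/m³ ÷ 1.35582 J/ft·lbf × 1.63871×10⁻⁵ m³/in³ = 647.196 ft·lbf/in³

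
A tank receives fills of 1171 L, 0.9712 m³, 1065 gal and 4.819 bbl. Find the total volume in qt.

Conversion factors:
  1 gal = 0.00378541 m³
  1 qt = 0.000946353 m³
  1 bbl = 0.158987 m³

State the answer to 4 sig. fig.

7333 qt

1171 L × 0.001 → 1.171 m³
0.9712 m³ (already m³)
1065 gal × 0.00378541 → 4.03146 m³
4.819 bbl × 0.158987 → 0.766158 m³
Combined: 1.171 + 0.9712 + 4.03146 + 0.766158 = 6.93982 m³
In qt: 6.93982 / 0.000946353 = 7333.23 qt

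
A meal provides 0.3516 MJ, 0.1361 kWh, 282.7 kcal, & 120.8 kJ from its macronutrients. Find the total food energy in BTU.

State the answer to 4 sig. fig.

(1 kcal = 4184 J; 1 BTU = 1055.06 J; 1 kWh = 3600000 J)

2033 BTU

0.3516 MJ × 1000000 = 351600 J
0.1361 kWh × 3600000 = 489960 J
282.7 kcal × 4184 = 1.18282×10⁶ J
120.8 kJ × 1000 = 120800 J
Total: 351600 + 489960 + 1.18282×10⁶ + 120800 = 2.14518×10⁶ J
In BTU: 2.14518×10⁶ / 1055.06 = 2033.23 BTU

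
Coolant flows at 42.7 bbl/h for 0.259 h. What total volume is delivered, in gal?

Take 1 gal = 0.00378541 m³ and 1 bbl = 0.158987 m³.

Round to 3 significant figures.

42.7 bbl/h → 0.00188576 m³/s
0.259 h → 932.4 s
V = Q × t = 0.00188576 × 932.4 = 1.75828 m³
In gal: 1.75828 / 0.00378541 = 464.489 gal

464 gal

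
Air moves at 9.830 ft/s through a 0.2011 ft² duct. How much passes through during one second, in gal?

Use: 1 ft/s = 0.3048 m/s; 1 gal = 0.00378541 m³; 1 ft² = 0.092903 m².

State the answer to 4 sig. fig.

9.830 ft/s × 0.3048 = 2.99618 m/s
0.2011 ft² × 0.092903 = 0.0186828 m²
V = v × A × t = 2.99618 m/s × 0.0186828 m² × 1 s = 0.055977 m³
0.055977 m³ ÷ (0.00378541 m³/gal) = 14.7876 gal

14.79 gal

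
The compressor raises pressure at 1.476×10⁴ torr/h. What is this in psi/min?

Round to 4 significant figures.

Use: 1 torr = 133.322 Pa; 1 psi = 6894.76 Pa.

4.757 psi/min

1.476×10⁴ torr/h × 133.322 Pa/torr ÷ 3600 s/h = 546.62 Pa/s
546.62 Pa/s ÷ 6894.76 Pa/psi × 60 s/min = 4.75683 psi/min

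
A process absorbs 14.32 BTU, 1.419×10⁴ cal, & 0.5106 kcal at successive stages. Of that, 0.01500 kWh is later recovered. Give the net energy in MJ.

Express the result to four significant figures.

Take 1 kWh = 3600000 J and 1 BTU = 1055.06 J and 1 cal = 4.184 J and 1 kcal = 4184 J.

0.02262 MJ

14.32 BTU × 1055.06 = 15108.5 J
1.419×10⁴ cal × 4.184 = 59371 J
0.5106 kcal × 4184 = 2136.35 J
0.01500 kWh × 3600000 = 54000 J
Result: 15108.5 + 59371 + 2136.35 − 54000 = 22615.8 J
In MJ: 22615.8 / 1000000 = 0.0226158 MJ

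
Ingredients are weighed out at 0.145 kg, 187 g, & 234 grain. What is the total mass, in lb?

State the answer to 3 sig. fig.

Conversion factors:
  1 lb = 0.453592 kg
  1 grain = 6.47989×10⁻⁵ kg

0.765 lb

0.145 kg (already kg)
187 g × 0.001 → 0.187 kg
234 grain × 6.47989×10⁻⁵ → 0.0151629 kg
Sum: 0.145 + 0.187 + 0.0151629 = 0.347163 kg
In lb: 0.347163 / 0.453592 = 0.765364 lb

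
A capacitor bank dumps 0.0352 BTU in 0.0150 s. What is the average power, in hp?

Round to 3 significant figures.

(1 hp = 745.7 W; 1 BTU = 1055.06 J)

3.32 hp

0.0352 BTU × 1055.06 → 37.1381 J
P = E / t = 37.1381 J / 0.015 s = 2475.87 W
2475.87 W ÷ (745.7 W/hp) = 3.3202 hp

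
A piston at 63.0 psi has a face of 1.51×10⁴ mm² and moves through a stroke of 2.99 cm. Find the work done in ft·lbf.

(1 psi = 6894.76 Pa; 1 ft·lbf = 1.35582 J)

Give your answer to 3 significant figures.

145 ft·lbf

63.0 psi → 434370 Pa
1.51×10⁴ mm² → 0.0151 m²
F = P × A = 434370 × 0.0151 = 6558.99 N
2.99 cm → 0.0299 m
W = F × d = 6558.99 × 0.0299 = 196.114 J
In ft·lbf: 196.114 / 1.35582 = 144.646 ft·lbf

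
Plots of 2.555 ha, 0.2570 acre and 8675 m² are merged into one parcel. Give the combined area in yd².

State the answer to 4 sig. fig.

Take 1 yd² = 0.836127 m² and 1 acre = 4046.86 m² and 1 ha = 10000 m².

4.218×10⁴ yd²

2.555 ha × 10000 → 25550 m²
0.2570 acre × 4046.86 → 1040.04 m²
8675 m² (already m²)
Sum: 25550 + 1040.04 + 8675 = 35265 m²
In yd²: 35265 / 0.836127 = 42176.6 yd²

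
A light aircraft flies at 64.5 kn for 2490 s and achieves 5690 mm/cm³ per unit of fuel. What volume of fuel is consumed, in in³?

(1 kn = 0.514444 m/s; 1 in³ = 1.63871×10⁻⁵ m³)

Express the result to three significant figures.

64.5 kn → 33.1816 m/s
d = v × t = 33.1816 × 2490 = 82622.2 m
5690 mm/cm³ → 5.69×10⁶ m/m³
V = d / (distance per unit fuel) = 82622.2 / 5.69×10⁶ = 0.0145206 m³
In in³: 0.0145206 / 1.63871×10⁻⁵ = 886.099 in³

886 in³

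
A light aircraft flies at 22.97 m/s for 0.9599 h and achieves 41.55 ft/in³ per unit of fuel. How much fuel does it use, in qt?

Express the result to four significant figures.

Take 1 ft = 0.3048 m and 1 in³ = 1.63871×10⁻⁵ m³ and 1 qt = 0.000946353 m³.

0.9599 h → 3455.64 s
d = v × t = 22.97 × 3455.64 = 79376.1 m
41.55 ft/in³ → 772830 m/m³
V = d / (distance per unit fuel) = 79376.1 / 772830 = 0.102708 m³
In qt: 0.102708 / 0.000946353 = 108.53 qt

108.5 qt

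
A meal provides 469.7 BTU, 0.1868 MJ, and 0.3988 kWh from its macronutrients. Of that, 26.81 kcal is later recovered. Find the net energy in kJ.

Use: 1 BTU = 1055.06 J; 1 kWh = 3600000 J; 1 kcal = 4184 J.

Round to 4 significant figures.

469.7 BTU × 1055.06 = 495562 J
0.1868 MJ × 1000000 = 186800 J
0.3988 kWh × 3600000 = 1.43568×10⁶ J
26.81 kcal × 4184 = 112173 J
Net: 495562 + 186800 + 1.43568×10⁶ − 112173 = 2.00587×10⁶ J
In kJ: 2.00587×10⁶ / 1000 = 2005.87 kJ

2006 kJ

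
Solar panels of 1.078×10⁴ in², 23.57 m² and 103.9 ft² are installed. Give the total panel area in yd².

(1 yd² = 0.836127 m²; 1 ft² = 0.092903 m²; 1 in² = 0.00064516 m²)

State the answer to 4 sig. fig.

48.05 yd²

1.078×10⁴ in² × 0.00064516 = 6.95482 m²
23.57 m² (already m²)
103.9 ft² × 0.092903 = 9.65262 m²
Sum: 6.95482 + 23.57 + 9.65262 = 40.1774 m²
In yd²: 40.1774 / 0.836127 = 48.0518 yd²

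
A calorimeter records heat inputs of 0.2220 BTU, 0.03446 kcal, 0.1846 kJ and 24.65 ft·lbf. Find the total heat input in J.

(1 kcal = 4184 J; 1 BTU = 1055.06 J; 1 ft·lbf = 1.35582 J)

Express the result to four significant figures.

596.4 J

0.2220 BTU × 1055.06 = 234.223 J
0.03446 kcal × 4184 = 144.181 J
0.1846 kJ × 1000 = 184.6 J
24.65 ft·lbf × 1.35582 = 33.421 J
Sum: 234.223 + 144.181 + 184.6 + 33.421 = 596.425 J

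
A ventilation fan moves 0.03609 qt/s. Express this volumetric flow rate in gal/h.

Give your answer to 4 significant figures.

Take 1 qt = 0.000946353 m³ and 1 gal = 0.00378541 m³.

0.03609 qt/s × 0.000946353 m³/qt = 3.41539×10⁻⁵ m³/s
3.41539×10⁻⁵ m³/s ÷ 0.00378541 m³/gal × 3600 s/h = 32.481 gal/h

32.48 gal/h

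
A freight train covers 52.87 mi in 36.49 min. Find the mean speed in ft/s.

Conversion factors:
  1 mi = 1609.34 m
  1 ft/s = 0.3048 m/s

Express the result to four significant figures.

52.87 mi × 1609.34 = 85085.8 m
36.49 min × 60 = 2189.4 s
v = d / t = 85085.8 m / 2189.4 s = 38.8626 m/s
38.8626 m/s ÷ (0.3048 m/s/ft/s) = 127.502 ft/s

127.5 ft/s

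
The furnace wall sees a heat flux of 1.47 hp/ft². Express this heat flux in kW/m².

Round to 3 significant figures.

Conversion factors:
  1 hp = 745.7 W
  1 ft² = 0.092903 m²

1.47 hp/ft² × 745.7 W/hp ÷ 0.092903 m²/ft² = 11799.2 W/m²
11799.2 W/m² ÷ 1000 W/kW = 11.7992 kW/m²

11.8 kW/m²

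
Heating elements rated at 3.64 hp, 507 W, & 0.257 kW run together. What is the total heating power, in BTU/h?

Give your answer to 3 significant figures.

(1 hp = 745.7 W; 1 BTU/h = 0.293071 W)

3.64 hp × 745.7 → 2714.35 W
507 W (already W)
0.257 kW × 1000 → 257 W
Total: 2714.35 + 507 + 257 = 3478.35 W
In BTU/h: 3478.35 / 0.293071 = 11868.6 BTU/h

1.19×10⁴ BTU/h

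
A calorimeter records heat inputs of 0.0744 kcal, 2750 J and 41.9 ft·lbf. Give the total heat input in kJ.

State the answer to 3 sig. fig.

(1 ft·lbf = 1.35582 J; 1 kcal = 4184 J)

0.0744 kcal × 4184 = 311.29 J
2750 J (already J)
41.9 ft·lbf × 1.35582 = 56.8089 J
Combined: 311.29 + 2750 + 56.8089 = 3118.1 J
In kJ: 3118.1 / 1000 = 3.1181 kJ

3.12 kJ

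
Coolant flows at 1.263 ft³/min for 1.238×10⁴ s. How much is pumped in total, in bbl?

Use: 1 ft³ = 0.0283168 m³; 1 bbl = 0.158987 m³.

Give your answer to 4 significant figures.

46.41 bbl

1.263 ft³/min → 5.96069×10⁻⁴ m³/s
V = Q × t = 5.96069×10⁻⁴ × 12380 = 7.37933 m³
In bbl: 7.37933 / 0.158987 = 46.4147 bbl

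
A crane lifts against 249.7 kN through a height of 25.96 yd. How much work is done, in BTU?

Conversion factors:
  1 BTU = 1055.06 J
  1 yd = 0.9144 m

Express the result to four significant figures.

5618 BTU

249.7 kN × 1000 = 249700 N
25.96 yd × 0.9144 = 23.7378 m
W = F × d = 249700 N × 23.7378 m = 5.92733×10⁶ J
5.92733×10⁶ J ÷ (1055.06 J/BTU) = 5618 BTU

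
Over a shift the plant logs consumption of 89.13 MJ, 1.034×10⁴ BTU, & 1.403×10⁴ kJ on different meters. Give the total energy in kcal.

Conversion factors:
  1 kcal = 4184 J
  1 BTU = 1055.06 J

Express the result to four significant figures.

89.13 MJ × 1000000 = 8.913×10⁷ J
1.034×10⁴ BTU × 1055.06 = 1.09093×10⁷ J
1.403×10⁴ kJ × 1000 = 1.403×10⁷ J
Sum: 8.913×10⁷ + 1.09093×10⁷ + 1.403×10⁷ = 1.14069×10⁸ J
In kcal: 1.14069×10⁸ / 4184 = 27263.1 kcal

2.726×10⁴ kcal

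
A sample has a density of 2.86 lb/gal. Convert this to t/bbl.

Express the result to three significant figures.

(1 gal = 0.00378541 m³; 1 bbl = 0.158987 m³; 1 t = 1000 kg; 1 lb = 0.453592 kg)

2.86 lb/gal × 0.453592 kg/lb ÷ 0.00378541 m³/gal = 342.703 kg/m³
342.703 kg/m³ ÷ 1000 kg/t × 0.158987 m³/bbl = 0.0544853 t/bbl

0.0545 t/bbl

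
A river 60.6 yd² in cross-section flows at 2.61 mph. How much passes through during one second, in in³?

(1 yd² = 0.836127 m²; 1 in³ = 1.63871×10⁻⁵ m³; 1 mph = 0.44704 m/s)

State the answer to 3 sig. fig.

3.61×10⁶ in³

2.61 mph × 0.44704 → 1.16677 m/s
60.6 yd² × 0.836127 → 50.6693 m²
V = v × A × t = 1.16677 m/s × 50.6693 m² × 1 s = 59.1194 m³
59.1194 m³ ÷ (1.63871×10⁻⁵ m³/in³) = 3.60768×10⁶ in³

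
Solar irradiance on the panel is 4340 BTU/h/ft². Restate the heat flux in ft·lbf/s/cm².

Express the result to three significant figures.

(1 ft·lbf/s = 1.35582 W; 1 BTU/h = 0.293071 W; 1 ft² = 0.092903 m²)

4340 BTU/h/ft² × 0.293071 W/BTU/h ÷ 0.092903 m²/ft² = 13690.9 W/m²
13690.9 W/m² ÷ 1.35582 W/ft·lbf/s × 0.0001 m²/cm² = 1.00979 ft·lbf/s/cm²

1.01 ft·lbf/s/cm²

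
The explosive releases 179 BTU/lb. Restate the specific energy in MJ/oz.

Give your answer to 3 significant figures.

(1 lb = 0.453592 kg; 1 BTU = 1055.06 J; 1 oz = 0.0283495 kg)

0.0118 MJ/oz

179 BTU/lb × 1055.06 J/BTU ÷ 0.453592 kg/lb = 416356 J/kg
416356 J/kg ÷ 1000000 J/MJ × 0.0283495 kg/oz = 0.0118035 MJ/oz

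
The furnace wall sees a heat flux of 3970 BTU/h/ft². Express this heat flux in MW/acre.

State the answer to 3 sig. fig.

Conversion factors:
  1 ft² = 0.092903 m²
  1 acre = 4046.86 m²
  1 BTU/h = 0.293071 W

3970 BTU/h/ft² × 0.293071 W/BTU/h ÷ 0.092903 m²/ft² = 12523.7 W/m²
12523.7 W/m² ÷ 1000000 W/MW × 4046.86 m²/acre = 50.6817 MW/acre

50.7 MW/acre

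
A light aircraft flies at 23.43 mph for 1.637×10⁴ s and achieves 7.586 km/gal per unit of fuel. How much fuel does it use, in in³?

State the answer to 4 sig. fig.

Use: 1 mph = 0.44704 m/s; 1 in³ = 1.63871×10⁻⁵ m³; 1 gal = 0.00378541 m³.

5221 in³

23.43 mph → 10.4741 m/s
d = v × t = 10.4741 × 16370 = 171461 m
7.586 km/gal → 2.00401×10⁶ m/m³
V = d / (distance per unit fuel) = 171461 / 2.00401×10⁶ = 0.085559 m³
In in³: 0.085559 / 1.63871×10⁻⁵ = 5221.12 in³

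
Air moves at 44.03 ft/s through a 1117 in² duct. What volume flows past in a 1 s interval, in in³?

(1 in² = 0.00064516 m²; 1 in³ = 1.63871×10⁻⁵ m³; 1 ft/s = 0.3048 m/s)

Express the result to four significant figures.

5.902×10⁵ in³

44.03 ft/s × 0.3048 → 13.4203 m/s
1117 in² × 0.00064516 → 0.720644 m²
V = v × A × t = 13.4203 m/s × 0.720644 m² × 1 s = 9.67126 m³
9.67126 m³ ÷ (1.63871×10⁻⁵ m³/in³) = 590175 in³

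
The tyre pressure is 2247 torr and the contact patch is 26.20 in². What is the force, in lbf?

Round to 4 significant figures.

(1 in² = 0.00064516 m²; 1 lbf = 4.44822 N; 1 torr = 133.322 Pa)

2247 torr × 133.322 = 299575 Pa
26.20 in² × 0.00064516 = 0.0169032 m²
F = P × A = 299575 Pa × 0.0169032 m² = 5063.78 N
5063.78 N ÷ (4.44822 N/lbf) = 1138.38 lbf

1138 lbf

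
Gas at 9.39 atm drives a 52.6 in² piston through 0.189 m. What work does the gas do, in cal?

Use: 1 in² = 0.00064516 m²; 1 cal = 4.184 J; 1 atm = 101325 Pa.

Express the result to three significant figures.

9.39 atm → 951442 Pa
52.6 in² → 0.0339354 m²
F = P × A = 951442 × 0.0339354 = 32287.6 N
W = F × d = 32287.6 × 0.189 = 6102.36 J
In cal: 6102.36 / 4.184 = 1458.5 cal

1460 cal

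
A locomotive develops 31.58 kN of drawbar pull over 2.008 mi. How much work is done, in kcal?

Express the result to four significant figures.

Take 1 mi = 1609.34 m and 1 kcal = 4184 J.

2.439×10⁴ kcal

31.58 kN × 1000 = 31580 N
2.008 mi × 1609.34 = 3231.55 m
W = F × d = 31580 N × 3231.55 m = 1.02052×10⁸ J
1.02052×10⁸ J ÷ (4184 J/kcal) = 24391 kcal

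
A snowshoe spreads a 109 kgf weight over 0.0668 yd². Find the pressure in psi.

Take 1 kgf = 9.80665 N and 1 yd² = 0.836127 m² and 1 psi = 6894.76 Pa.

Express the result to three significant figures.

109 kgf × 9.80665 → 1068.92 N
0.0668 yd² × 0.836127 → 0.0558533 m²
P = F / A = 1068.92 N / 0.0558533 m² = 19138 Pa
19138 Pa ÷ (6894.76 Pa/psi) = 2.77573 psi

2.78 psi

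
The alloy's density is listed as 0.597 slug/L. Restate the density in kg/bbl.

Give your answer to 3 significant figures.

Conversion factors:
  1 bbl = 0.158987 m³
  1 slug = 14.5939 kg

0.597 slug/L × 14.5939 kg/slug ÷ 0.001 m³/L = 8712.56 kg/m³
8712.56 kg/m³ × 0.158987 m³/bbl = 1385.18 kg/bbl

1390 kg/bbl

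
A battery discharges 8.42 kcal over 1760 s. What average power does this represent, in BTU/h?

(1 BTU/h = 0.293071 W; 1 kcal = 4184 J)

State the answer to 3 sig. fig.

8.42 kcal × 4184 → 35229.3 J
P = E / t = 35229.3 J / 1760 s = 20.0166 W
20.0166 W ÷ (0.293071 W/BTU/h) = 68.2995 BTU/h

68.3 BTU/h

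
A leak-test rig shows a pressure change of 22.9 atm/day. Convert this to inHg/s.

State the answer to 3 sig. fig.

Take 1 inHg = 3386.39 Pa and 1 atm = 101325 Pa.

0.00793 inHg/s

22.9 atm/day × 101325 Pa/atm ÷ 86400 s/day = 26.8558 Pa/s
26.8558 Pa/s ÷ 3386.39 Pa/inHg = 0.00793051 inHg/s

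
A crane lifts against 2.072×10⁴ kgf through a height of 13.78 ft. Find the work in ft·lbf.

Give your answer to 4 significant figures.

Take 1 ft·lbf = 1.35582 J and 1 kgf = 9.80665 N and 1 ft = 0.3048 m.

6.295×10⁵ ft·lbf

2.072×10⁴ kgf × 9.80665 = 203194 N
13.78 ft × 0.3048 = 4.20014 m
W = F × d = 203194 N × 4.20014 m = 853443 J
853443 J ÷ (1.35582 J/ft·lbf) = 629466 ft·lbf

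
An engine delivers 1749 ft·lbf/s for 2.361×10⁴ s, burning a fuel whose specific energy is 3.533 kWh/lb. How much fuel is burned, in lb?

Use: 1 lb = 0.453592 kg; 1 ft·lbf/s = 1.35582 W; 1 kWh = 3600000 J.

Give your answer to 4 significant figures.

1749 ft·lbf/s → 2371.33 W
E = P × t = 2371.33 × 23610 = 5.59871×10⁷ J
3.533 kWh/lb → 2.80402×10⁷ J/kg
m = E / e_s = 5.59871×10⁷ / 2.80402×10⁷ = 1.99667 kg
In lb: 1.99667 / 0.453592 = 4.40191 lb

4.402 lb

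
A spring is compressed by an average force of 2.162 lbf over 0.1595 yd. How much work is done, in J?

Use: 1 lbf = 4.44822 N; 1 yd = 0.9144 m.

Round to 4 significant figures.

2.162 lbf × 4.44822 → 9.61705 N
0.1595 yd × 0.9144 → 0.145847 m
W = F × d = 9.61705 N × 0.145847 m = 1.40262 J

1.403 J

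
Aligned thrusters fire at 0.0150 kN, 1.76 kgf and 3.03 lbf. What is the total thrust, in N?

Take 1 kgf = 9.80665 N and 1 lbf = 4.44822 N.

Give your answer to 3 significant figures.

0.0150 kN × 1000 = 15 N
1.76 kgf × 9.80665 = 17.2597 N
3.03 lbf × 4.44822 = 13.4781 N
Sum: 15 + 17.2597 + 13.4781 = 45.7378 N

45.7 N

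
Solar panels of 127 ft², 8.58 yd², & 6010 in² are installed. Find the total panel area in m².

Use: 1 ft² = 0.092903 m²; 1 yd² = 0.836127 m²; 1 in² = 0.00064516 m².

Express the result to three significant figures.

127 ft² × 0.092903 → 11.7987 m²
8.58 yd² × 0.836127 → 7.17397 m²
6010 in² × 0.00064516 → 3.87741 m²
Sum: 11.7987 + 7.17397 + 3.87741 = 22.8501 m²

22.9 m²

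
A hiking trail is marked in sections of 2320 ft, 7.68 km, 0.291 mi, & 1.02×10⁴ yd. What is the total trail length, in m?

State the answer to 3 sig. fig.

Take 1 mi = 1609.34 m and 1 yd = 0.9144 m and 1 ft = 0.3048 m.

2320 ft × 0.3048 = 707.136 m
7.68 km × 1000 = 7680 m
0.291 mi × 1609.34 = 468.318 m
1.02×10⁴ yd × 0.9144 = 9326.88 m
Total: 707.136 + 7680 + 468.318 + 9326.88 = 18182.3 m

1.82×10⁴ m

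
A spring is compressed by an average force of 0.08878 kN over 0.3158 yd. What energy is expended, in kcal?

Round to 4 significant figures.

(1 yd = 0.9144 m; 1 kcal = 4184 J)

0.006127 kcal

0.08878 kN × 1000 → 88.78 N
0.3158 yd × 0.9144 → 0.288768 m
W = F × d = 88.78 N × 0.288768 m = 25.6368 J
25.6368 J ÷ (4184 J/kcal) = 0.00612734 kcal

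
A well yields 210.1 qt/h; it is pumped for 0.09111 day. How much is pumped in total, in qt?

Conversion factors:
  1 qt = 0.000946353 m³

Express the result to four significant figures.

459.4 qt

210.1 qt/h → 5.52302×10⁻⁵ m³/s
0.09111 day → 7871.9 s
V = Q × t = 5.52302×10⁻⁵ × 7871.9 = 0.434767 m³
In qt: 0.434767 / 0.000946353 = 459.413 qt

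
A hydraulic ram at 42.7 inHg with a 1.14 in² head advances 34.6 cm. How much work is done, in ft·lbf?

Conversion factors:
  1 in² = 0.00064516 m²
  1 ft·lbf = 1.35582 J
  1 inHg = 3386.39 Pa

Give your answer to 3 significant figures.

42.7 inHg → 144599 Pa
1.14 in² → 7.35482×10⁻⁴ m²
F = P × A = 144599 × 7.35482×10⁻⁴ = 106.35 N
34.6 cm → 0.346 m
W = F × d = 106.35 × 0.346 = 36.7971 J
In ft·lbf: 36.7971 / 1.35582 = 27.1401 ft·lbf

27.1 ft·lbf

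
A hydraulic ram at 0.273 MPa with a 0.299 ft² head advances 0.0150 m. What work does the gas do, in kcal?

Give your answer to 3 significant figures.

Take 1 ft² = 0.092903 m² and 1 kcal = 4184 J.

0.273 MPa → 273000 Pa
0.299 ft² → 0.027778 m²
F = P × A = 273000 × 0.027778 = 7583.39 N
W = F × d = 7583.39 × 0.015 = 113.751 J
In kcal: 113.751 / 4184 = 0.0271871 kcal

0.0272 kcal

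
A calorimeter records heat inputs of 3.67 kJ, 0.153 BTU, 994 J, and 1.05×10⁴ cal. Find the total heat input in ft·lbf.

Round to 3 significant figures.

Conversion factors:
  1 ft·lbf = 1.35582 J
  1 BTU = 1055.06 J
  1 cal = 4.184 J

3.67 kJ × 1000 = 3670 J
0.153 BTU × 1055.06 = 161.424 J
994 J (already J)
1.05×10⁴ cal × 4.184 = 43932 J
Combined: 3670 + 161.424 + 994 + 43932 = 48757.4 J
In ft·lbf: 48757.4 / 1.35582 = 35961.6 ft·lbf

3.60×10⁴ ft·lbf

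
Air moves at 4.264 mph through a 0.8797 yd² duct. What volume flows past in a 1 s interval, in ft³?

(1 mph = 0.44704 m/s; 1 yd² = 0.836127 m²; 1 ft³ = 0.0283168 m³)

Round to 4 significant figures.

49.51 ft³

4.264 mph × 0.44704 = 1.90618 m/s
0.8797 yd² × 0.836127 = 0.735541 m²
V = v × A × t = 1.90618 m/s × 0.735541 m² × 1 s = 1.40207 m³
1.40207 m³ ÷ (0.0283168 m³/ft³) = 49.5137 ft³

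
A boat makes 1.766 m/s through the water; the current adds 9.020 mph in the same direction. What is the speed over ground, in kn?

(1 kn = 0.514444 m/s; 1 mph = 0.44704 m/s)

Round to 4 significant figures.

11.27 kn

1.766 m/s (already m/s)
9.020 mph × 0.44704 = 4.0323 m/s
Sum: 1.766 + 4.0323 = 5.7983 m/s
In kn: 5.7983 / 0.514444 = 11.271 kn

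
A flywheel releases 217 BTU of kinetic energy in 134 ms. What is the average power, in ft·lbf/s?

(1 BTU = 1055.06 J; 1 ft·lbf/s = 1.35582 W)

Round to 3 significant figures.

217 BTU × 1055.06 → 228948 J
134 ms × 0.001 → 0.134 s
P = E / t = 228948 J / 0.134 s = 1.70857×10⁶ W
1.70857×10⁶ W ÷ (1.35582 W/ft·lbf/s) = 1.26017×10⁶ ft·lbf/s

1.26×10⁶ ft·lbf/s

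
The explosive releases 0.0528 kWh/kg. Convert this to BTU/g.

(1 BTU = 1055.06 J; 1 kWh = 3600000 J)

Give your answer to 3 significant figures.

0.0528 kWh/kg × 3600000 J/kWh = 190080 J/kg
190080 J/kg ÷ 1055.06 J/BTU × 0.001 kg/g = 0.18016 BTU/g

0.180 BTU/g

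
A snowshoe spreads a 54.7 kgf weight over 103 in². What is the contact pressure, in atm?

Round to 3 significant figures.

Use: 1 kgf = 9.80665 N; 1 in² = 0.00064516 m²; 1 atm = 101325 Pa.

0.0797 atm

54.7 kgf × 9.80665 → 536.424 N
103 in² × 0.00064516 → 0.0664515 m²
P = F / A = 536.424 N / 0.0664515 m² = 8072.41 Pa
8072.41 Pa ÷ (101325 Pa/atm) = 0.0796685 atm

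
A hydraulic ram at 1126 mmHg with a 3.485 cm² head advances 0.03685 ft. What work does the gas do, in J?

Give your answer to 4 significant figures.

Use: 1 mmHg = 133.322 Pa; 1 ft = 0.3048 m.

0.5876 J

1126 mmHg → 150121 Pa
3.485 cm² → 3.485×10⁻⁴ m²
F = P × A = 150121 × 3.485×10⁻⁴ = 52.3172 N
0.03685 ft → 0.0112319 m
W = F × d = 52.3172 × 0.0112319 = 0.587622 J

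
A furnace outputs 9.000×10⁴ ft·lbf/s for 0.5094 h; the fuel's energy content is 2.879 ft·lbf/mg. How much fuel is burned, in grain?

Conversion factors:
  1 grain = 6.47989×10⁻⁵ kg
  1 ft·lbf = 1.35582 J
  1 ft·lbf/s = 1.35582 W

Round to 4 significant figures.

9.000×10⁴ ft·lbf/s → 122024 W
0.5094 h → 1833.84 s
E = P × t = 122024 × 1833.84 = 2.23772×10⁸ J
2.879 ft·lbf/mg → 3.90341×10⁶ J/kg
m = E / e_s = 2.23772×10⁸ / 3.90341×10⁶ = 57.3273 kg
In grain: 57.3273 / 6.47989×10⁻⁵ = 884696 grain

8.847×10⁵ grain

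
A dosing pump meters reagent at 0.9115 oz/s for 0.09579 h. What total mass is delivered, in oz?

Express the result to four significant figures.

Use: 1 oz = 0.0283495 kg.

0.9115 oz/s → 0.0258406 kg/s
0.09579 h → 344.844 s
m = ṁ × t = 0.0258406 × 344.844 = 8.91098 kg
In oz: 8.91098 / 0.0283495 = 314.326 oz

314.3 oz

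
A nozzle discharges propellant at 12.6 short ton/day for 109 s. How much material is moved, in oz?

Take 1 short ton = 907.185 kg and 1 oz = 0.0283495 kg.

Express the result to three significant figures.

12.6 short ton/day → 0.132298 kg/s
m = ṁ × t = 0.132298 × 109 = 14.4205 kg
In oz: 14.4205 / 0.0283495 = 508.669 oz

509 oz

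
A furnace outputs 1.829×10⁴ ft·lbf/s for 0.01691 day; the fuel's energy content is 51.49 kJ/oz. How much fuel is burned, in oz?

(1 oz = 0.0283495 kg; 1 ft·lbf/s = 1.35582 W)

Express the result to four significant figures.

703.6 oz

1.829×10⁴ ft·lbf/s → 24797.9 W
0.01691 day → 1461.02 s
E = P × t = 24797.9 × 1461.02 = 3.62302×10⁷ J
51.49 kJ/oz → 1.81626×10⁶ J/kg
m = E / e_s = 3.62302×10⁷ / 1.81626×10⁶ = 19.9477 kg
In oz: 19.9477 / 0.0283495 = 703.635 oz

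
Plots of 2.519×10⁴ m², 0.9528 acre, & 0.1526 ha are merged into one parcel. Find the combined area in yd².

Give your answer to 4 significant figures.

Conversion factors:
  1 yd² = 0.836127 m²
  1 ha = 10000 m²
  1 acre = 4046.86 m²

2.519×10⁴ m² (already m²)
0.9528 acre × 4046.86 = 3855.85 m²
0.1526 ha × 10000 = 1526 m²
Sum: 25190 + 3855.85 + 1526 = 30571.8 m²
In yd²: 30571.8 / 0.836127 = 36563.6 yd²

3.656×10⁴ yd²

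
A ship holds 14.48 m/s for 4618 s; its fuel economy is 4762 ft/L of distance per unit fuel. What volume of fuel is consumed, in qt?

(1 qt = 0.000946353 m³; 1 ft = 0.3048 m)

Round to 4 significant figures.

d = v × t = 14.48 × 4618 = 66868.6 m
4762 ft/L → 1.45146×10⁶ m/m³
V = d / (distance per unit fuel) = 66868.6 / 1.45146×10⁶ = 0.0460699 m³
In qt: 0.0460699 / 0.000946353 = 48.6815 qt

48.68 qt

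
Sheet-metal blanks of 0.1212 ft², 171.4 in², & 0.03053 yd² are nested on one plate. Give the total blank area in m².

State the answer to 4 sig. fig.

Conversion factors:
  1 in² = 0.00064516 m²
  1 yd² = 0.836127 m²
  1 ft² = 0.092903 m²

0.1474 m²

0.1212 ft² × 0.092903 = 0.0112598 m²
171.4 in² × 0.00064516 = 0.11058 m²
0.03053 yd² × 0.836127 = 0.025527 m²
Combined: 0.0112598 + 0.11058 + 0.025527 = 0.147367 m²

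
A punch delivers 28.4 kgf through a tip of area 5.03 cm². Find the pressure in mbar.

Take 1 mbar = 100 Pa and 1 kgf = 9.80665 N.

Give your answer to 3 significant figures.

5540 mbar

28.4 kgf × 9.80665 → 278.509 N
5.03 cm² × 0.0001 → 5.03×10⁻⁴ m²
P = F / A = 278.509 N / 5.03×10⁻⁴ m² = 553696 Pa
553696 Pa ÷ (100 Pa/mbar) = 5536.96 mbar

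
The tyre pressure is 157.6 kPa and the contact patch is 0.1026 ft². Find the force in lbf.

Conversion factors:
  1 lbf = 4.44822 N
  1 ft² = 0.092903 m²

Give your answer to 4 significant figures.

337.7 lbf

157.6 kPa × 1000 → 157600 Pa
0.1026 ft² × 0.092903 → 0.00953185 m²
F = P × A = 157600 Pa × 0.00953185 m² = 1502.22 N
1502.22 N ÷ (4.44822 N/lbf) = 337.713 lbf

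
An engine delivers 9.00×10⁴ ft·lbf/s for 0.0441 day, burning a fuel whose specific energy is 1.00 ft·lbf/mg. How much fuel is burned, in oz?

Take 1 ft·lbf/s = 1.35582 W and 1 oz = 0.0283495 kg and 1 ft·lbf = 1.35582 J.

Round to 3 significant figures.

9.00×10⁴ ft·lbf/s → 122024 W
0.0441 day → 3810.24 s
E = P × t = 122024 × 3810.24 = 4.64941×10⁸ J
1.00 ft·lbf/mg → 1.35582×10⁶ J/kg
m = E / e_s = 4.64941×10⁸ / 1.35582×10⁶ = 342.922 kg
In oz: 342.922 / 0.0283495 = 12096.2 oz

1.21×10⁴ oz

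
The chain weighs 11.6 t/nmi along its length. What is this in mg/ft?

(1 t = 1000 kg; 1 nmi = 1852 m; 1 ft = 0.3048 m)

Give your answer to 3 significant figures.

11.6 t/nmi × 1000 kg/t ÷ 1852 m/nmi = 6.2635 kg/m
6.2635 kg/m ÷ 10⁻⁶ kg/mg × 0.3048 m/ft = 1.90911×10⁶ mg/ft

1.91×10⁶ mg/ft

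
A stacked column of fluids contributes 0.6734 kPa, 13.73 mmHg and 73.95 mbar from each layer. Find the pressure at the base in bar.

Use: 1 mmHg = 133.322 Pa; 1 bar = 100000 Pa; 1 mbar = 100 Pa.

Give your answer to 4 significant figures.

0.09899 bar

0.6734 kPa × 1000 = 673.4 Pa
13.73 mmHg × 133.322 = 1830.51 Pa
73.95 mbar × 100 = 7395 Pa
Sum: 673.4 + 1830.51 + 7395 = 9898.91 Pa
In bar: 9898.91 / 100000 = 0.0989891 bar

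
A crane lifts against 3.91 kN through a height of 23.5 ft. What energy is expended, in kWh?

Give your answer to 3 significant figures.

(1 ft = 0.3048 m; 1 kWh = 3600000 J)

0.00778 kWh

3.91 kN × 1000 → 3910 N
23.5 ft × 0.3048 → 7.1628 m
W = F × d = 3910 N × 7.1628 m = 28006.5 J
28006.5 J ÷ (3600000 J/kWh) = 0.00777958 kWh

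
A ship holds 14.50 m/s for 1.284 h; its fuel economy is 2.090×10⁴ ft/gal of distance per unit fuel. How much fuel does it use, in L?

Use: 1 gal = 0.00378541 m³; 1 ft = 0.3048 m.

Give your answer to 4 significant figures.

1.284 h → 4622.4 s
d = v × t = 14.5 × 4622.4 = 67024.8 m
2.090×10⁴ ft/gal → 1.68286×10⁶ m/m³
V = d / (distance per unit fuel) = 67024.8 / 1.68286×10⁶ = 0.0398279 m³
In L: 0.0398279 / 0.001 = 39.8279 L

39.83 L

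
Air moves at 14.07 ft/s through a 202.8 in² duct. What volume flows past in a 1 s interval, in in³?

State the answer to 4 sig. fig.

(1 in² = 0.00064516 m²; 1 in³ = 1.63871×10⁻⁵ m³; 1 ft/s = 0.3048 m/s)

3.424×10⁴ in³

14.07 ft/s × 0.3048 → 4.28854 m/s
202.8 in² × 0.00064516 → 0.130838 m²
V = v × A × t = 4.28854 m/s × 0.130838 m² × 1 s = 0.561104 m³
0.561104 m³ ÷ (1.63871×10⁻⁵ m³/in³) = 34240.6 in³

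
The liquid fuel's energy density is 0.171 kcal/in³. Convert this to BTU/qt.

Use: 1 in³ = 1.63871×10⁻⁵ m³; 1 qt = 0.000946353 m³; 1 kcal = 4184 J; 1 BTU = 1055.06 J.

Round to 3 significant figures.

39.2 BTU/qt

0.171 kcal/in³ × 4184 J/kcal ÷ 1.63871×10⁻⁵ m³/in³ = 4.36602×10⁷ J/m³
4.36602×10⁷ J/m³ ÷ 1055.06 J/BTU × 0.000946353 m³/qt = 39.1617 BTU/qt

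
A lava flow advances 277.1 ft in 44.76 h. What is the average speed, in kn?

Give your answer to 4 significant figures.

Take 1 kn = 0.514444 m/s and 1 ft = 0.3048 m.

0.001019 kn

277.1 ft × 0.3048 → 84.4601 m
44.76 h × 3600 → 161136 s
v = d / t = 84.4601 m / 161136 s = 5.24154×10⁻⁴ m/s
5.24154×10⁻⁴ m/s ÷ (0.514444 m/s/kn) = 0.00101887 kn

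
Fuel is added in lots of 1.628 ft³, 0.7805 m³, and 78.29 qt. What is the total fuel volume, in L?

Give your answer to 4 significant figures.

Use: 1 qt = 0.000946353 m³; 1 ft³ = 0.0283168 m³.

1.628 ft³ × 0.0283168 = 0.0460998 m³
0.7805 m³ (already m³)
78.29 qt × 0.000946353 = 0.07409 m³
Sum: 0.0460998 + 0.7805 + 0.07409 = 0.90069 m³
In L: 0.90069 / 0.001 = 900.69 L

900.7 L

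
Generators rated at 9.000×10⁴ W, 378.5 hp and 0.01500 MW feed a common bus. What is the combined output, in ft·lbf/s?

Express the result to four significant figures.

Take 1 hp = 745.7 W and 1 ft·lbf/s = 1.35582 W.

2.856×10⁵ ft·lbf/s

9.000×10⁴ W (already W)
378.5 hp × 745.7 = 282247 W
0.01500 MW × 1000000 = 15000 W
Sum: 90000 + 282247 + 15000 = 387247 W
In ft·lbf/s: 387247 / 1.35582 = 285618 ft·lbf/s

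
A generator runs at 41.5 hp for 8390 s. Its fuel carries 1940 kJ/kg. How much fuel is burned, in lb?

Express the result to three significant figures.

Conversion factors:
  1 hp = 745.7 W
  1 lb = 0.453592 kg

41.5 hp → 30946.6 W
E = P × t = 30946.6 × 8390 = 2.59642×10⁸ J
1940 kJ/kg → 1.94×10⁶ J/kg
m = E / e_s = 2.59642×10⁸ / 1.94×10⁶ = 133.836 kg
In lb: 133.836 / 0.453592 = 295.058 lb

295 lb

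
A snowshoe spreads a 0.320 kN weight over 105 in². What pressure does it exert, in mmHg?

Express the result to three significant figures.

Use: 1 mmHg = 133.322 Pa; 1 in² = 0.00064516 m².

35.4 mmHg

0.320 kN × 1000 = 320 N
105 in² × 0.00064516 = 0.0677418 m²
P = F / A = 320 N / 0.0677418 m² = 4723.82 Pa
4723.82 Pa ÷ (133.322 Pa/mmHg) = 35.4317 mmHg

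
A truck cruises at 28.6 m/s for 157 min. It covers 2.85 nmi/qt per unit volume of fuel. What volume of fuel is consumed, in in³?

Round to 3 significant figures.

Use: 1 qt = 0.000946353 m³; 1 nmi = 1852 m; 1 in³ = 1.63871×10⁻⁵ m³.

2950 in³

157 min → 9420 s
d = v × t = 28.6 × 9420 = 269412 m
2.85 nmi/qt → 5.57741×10⁶ m/m³
V = d / (distance per unit fuel) = 269412 / 5.57741×10⁶ = 0.0483041 m³
In in³: 0.0483041 / 1.63871×10⁻⁵ = 2947.69 in³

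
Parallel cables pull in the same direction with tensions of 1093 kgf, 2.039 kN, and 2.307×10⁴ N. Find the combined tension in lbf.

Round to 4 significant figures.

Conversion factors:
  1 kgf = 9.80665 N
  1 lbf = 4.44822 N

8054 lbf

1093 kgf × 9.80665 → 10718.7 N
2.039 kN × 1000 → 2039 N
2.307×10⁴ N (already N)
Combined: 10718.7 + 2039 + 23070 = 35827.7 N
In lbf: 35827.7 / 4.44822 = 8054.39 lbf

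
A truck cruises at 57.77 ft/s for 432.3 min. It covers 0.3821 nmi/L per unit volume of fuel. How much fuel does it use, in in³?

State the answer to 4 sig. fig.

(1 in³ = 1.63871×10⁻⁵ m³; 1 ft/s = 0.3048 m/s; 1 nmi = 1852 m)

3.939×10⁴ in³

57.77 ft/s → 17.6083 m/s
432.3 min → 25938 s
d = v × t = 17.6083 × 25938 = 456724 m
0.3821 nmi/L → 707649 m/m³
V = d / (distance per unit fuel) = 456724 / 707649 = 0.64541 m³
In in³: 0.64541 / 1.63871×10⁻⁵ = 39385.2 in³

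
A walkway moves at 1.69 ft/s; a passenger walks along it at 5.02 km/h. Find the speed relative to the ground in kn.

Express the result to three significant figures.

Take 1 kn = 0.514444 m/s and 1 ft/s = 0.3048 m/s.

3.71 kn

1.69 ft/s × 0.3048 = 0.515112 m/s
5.02 km/h × (1/3.6) = 1.39444 m/s
Combined: 0.515112 + 1.39444 = 1.90955 m/s
In kn: 1.90955 / 0.514444 = 3.71187 kn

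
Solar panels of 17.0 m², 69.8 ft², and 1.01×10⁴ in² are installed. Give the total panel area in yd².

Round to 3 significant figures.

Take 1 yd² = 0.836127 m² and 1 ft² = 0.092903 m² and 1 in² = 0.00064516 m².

17.0 m² (already m²)
69.8 ft² × 0.092903 → 6.48463 m²
1.01×10⁴ in² × 0.00064516 → 6.51612 m²
Combined: 17 + 6.48463 + 6.51612 = 30.0008 m²
In yd²: 30.0008 / 0.836127 = 35.8807 yd²

35.9 yd²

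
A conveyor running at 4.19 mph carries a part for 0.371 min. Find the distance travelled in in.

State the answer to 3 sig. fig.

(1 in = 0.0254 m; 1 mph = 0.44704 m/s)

4.19 mph × 0.44704 = 1.8731 m/s
0.371 min × 60 = 22.26 s
d = v × t = 1.8731 m/s × 22.26 s = 41.6952 m
41.6952 m ÷ (0.0254 m/in) = 1641.54 in

1640 in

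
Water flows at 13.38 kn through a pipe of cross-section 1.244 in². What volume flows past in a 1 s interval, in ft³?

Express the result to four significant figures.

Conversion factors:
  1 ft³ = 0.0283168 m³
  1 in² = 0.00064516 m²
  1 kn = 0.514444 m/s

13.38 kn × 0.514444 → 6.88326 m/s
1.244 in² × 0.00064516 → 8.02579×10⁻⁴ m²
V = v × A × t = 6.88326 m/s × 8.02579×10⁻⁴ m² × 1 s = 0.00552436 m³
0.00552436 m³ ÷ (0.0283168 m³/ft³) = 0.195091 ft³

0.1951 ft³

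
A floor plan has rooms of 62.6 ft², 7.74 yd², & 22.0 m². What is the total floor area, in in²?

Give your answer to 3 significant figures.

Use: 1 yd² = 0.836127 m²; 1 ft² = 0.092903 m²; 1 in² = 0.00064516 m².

62.6 ft² × 0.092903 = 5.81573 m²
7.74 yd² × 0.836127 = 6.47162 m²
22.0 m² (already m²)
Total: 5.81573 + 6.47162 + 22 = 34.2874 m²
In in²: 34.2874 / 0.00064516 = 53145.6 in²

5.31×10⁴ in²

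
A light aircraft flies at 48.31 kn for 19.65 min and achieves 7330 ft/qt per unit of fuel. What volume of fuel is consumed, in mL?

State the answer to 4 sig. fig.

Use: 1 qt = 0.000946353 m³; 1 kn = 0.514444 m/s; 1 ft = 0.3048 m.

48.31 kn → 24.8528 m/s
19.65 min → 1179 s
d = v × t = 24.8528 × 1179 = 29301.5 m
7330 ft/qt → 2.36084×10⁶ m/m³
V = d / (distance per unit fuel) = 29301.5 / 2.36084×10⁶ = 0.0124115 m³
In mL: 0.0124115 / 10⁻⁶ = 12411.5 mL

1.241×10⁴ mL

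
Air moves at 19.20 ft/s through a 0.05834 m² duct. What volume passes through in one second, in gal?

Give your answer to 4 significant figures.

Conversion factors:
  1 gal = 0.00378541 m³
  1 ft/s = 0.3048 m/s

19.20 ft/s × 0.3048 → 5.85216 m/s
V = v × A × t = 5.85216 m/s × 0.05834 m² × 1 s = 0.341415 m³
0.341415 m³ ÷ (0.00378541 m³/gal) = 90.1923 gal

90.19 gal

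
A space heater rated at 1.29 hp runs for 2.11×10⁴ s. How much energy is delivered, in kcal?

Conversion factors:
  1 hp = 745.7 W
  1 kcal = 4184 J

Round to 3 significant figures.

1.29 hp × 745.7 = 961.953 W
E = P × t = 961.953 W × 21100 s = 2.02972×10⁷ J
2.02972×10⁷ J ÷ (4184 J/kcal) = 4851.15 kcal

4850 kcal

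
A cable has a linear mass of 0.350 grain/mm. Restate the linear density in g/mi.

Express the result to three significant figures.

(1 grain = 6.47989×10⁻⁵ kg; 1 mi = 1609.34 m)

0.350 grain/mm × 6.47989×10⁻⁵ kg/grain ÷ 0.001 m/mm = 0.0226796 kg/m
0.0226796 kg/m ÷ 0.001 kg/g × 1609.34 m/mi = 36499.2 g/mi

3.65×10⁴ g/mi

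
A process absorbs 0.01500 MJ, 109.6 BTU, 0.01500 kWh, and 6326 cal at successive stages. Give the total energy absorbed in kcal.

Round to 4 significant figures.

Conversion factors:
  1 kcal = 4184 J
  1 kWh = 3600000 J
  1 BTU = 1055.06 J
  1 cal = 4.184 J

50.45 kcal

0.01500 MJ × 1000000 = 15000 J
109.6 BTU × 1055.06 = 115635 J
0.01500 kWh × 3600000 = 54000 J
6326 cal × 4.184 = 26468 J
Sum: 15000 + 115635 + 54000 + 26468 = 211103 J
In kcal: 211103 / 4184 = 50.4548 kcal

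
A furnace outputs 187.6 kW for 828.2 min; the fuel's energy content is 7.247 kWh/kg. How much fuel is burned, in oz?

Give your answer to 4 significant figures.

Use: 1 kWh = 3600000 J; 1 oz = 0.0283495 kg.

187.6 kW → 187600 W
828.2 min → 49692 s
E = P × t = 187600 × 49692 = 9.32222×10⁹ J
7.247 kWh/kg → 2.60892×10⁷ J/kg
m = E / e_s = 9.32222×10⁹ / 2.60892×10⁷ = 357.321 kg
In oz: 357.321 / 0.0283495 = 12604.1 oz

1.260×10⁴ oz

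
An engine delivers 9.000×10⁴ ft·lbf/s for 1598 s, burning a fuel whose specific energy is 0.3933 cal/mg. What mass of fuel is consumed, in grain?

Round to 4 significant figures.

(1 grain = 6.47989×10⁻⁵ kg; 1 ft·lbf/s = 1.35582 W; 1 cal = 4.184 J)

9.000×10⁴ ft·lbf/s → 122024 W
E = P × t = 122024 × 1598 = 1.94994×10⁸ J
0.3933 cal/mg → 1.64557×10⁶ J/kg
m = E / e_s = 1.94994×10⁸ / 1.64557×10⁶ = 118.496 kg
In grain: 118.496 / 6.47989×10⁻⁵ = 1.82867×10⁶ grain

1.829×10⁶ grain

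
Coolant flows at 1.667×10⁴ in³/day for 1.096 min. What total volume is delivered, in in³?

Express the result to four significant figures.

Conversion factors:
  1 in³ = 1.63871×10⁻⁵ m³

1.667×10⁴ in³/day → 3.16172×10⁻⁶ m³/s
1.096 min → 65.76 s
V = Q × t = 3.16172×10⁻⁶ × 65.76 = 2.07915×10⁻⁴ m³
In in³: 2.07915×10⁻⁴ / 1.63871×10⁻⁵ = 12.6877 in³

12.69 in³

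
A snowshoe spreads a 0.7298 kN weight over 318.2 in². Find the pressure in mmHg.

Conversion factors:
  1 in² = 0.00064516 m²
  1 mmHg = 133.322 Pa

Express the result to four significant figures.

0.7298 kN × 1000 → 729.8 N
318.2 in² × 0.00064516 → 0.20529 m²
P = F / A = 729.8 N / 0.20529 m² = 3554.97 Pa
3554.97 Pa ÷ (133.322 Pa/mmHg) = 26.6645 mmHg

26.66 mmHg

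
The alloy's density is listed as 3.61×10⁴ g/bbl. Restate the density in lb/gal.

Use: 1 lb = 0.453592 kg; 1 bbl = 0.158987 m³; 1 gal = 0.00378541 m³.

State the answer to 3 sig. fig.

3.61×10⁴ g/bbl × 0.001 kg/g ÷ 0.158987 m³/bbl = 227.063 kg/m³
227.063 kg/m³ ÷ 0.453592 kg/lb × 0.00378541 m³/gal = 1.89493 lb/gal

1.89 lb/gal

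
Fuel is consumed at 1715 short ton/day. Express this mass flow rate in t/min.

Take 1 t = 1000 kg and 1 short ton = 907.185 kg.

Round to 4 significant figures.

1715 short ton/day × 907.185 kg/short ton ÷ 86400 s/day = 18.0072 kg/s
18.0072 kg/s ÷ 1000 kg/t × 60 s/min = 1.08043 t/min

1.080 t/min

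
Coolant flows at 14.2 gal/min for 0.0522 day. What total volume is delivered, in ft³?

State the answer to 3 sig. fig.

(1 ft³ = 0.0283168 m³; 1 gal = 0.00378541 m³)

14.2 gal/min → 8.9588×10⁻⁴ m³/s
0.0522 day → 4510.08 s
V = Q × t = 8.9588×10⁻⁴ × 4510.08 = 4.04049 m³
In ft³: 4.04049 / 0.0283168 = 142.689 ft³

143 ft³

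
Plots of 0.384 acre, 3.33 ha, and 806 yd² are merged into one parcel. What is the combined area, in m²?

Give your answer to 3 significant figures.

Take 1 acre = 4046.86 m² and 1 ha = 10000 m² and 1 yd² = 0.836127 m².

3.55×10⁴ m²

0.384 acre × 4046.86 → 1553.99 m²
3.33 ha × 10000 → 33300 m²
806 yd² × 0.836127 → 673.918 m²
Combined: 1553.99 + 33300 + 673.918 = 35527.9 m²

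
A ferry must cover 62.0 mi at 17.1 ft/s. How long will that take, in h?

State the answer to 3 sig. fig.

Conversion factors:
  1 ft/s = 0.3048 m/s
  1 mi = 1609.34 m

5.32 h

62.0 mi × 1609.34 → 99779.1 m
17.1 ft/s × 0.3048 → 5.21208 m/s
t = d / v = 99779.1 m / 5.21208 m/s = 19143.8 s
19143.8 s ÷ (3600 s/h) = 5.31772 h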